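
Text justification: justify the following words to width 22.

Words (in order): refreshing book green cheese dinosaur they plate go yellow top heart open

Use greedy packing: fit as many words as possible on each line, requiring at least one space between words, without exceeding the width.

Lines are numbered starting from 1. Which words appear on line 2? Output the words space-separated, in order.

Answer: cheese dinosaur they

Derivation:
Line 1: ['refreshing', 'book', 'green'] (min_width=21, slack=1)
Line 2: ['cheese', 'dinosaur', 'they'] (min_width=20, slack=2)
Line 3: ['plate', 'go', 'yellow', 'top'] (min_width=19, slack=3)
Line 4: ['heart', 'open'] (min_width=10, slack=12)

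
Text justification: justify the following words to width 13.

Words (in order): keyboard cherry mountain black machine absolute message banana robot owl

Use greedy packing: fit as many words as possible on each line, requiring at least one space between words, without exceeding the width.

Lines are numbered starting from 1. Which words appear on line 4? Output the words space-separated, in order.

Line 1: ['keyboard'] (min_width=8, slack=5)
Line 2: ['cherry'] (min_width=6, slack=7)
Line 3: ['mountain'] (min_width=8, slack=5)
Line 4: ['black', 'machine'] (min_width=13, slack=0)
Line 5: ['absolute'] (min_width=8, slack=5)
Line 6: ['message'] (min_width=7, slack=6)
Line 7: ['banana', 'robot'] (min_width=12, slack=1)
Line 8: ['owl'] (min_width=3, slack=10)

Answer: black machine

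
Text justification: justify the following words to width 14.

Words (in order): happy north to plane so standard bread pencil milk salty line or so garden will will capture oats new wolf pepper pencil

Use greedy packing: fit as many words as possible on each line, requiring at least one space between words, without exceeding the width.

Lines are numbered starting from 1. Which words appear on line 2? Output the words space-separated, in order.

Answer: plane so

Derivation:
Line 1: ['happy', 'north', 'to'] (min_width=14, slack=0)
Line 2: ['plane', 'so'] (min_width=8, slack=6)
Line 3: ['standard', 'bread'] (min_width=14, slack=0)
Line 4: ['pencil', 'milk'] (min_width=11, slack=3)
Line 5: ['salty', 'line', 'or'] (min_width=13, slack=1)
Line 6: ['so', 'garden', 'will'] (min_width=14, slack=0)
Line 7: ['will', 'capture'] (min_width=12, slack=2)
Line 8: ['oats', 'new', 'wolf'] (min_width=13, slack=1)
Line 9: ['pepper', 'pencil'] (min_width=13, slack=1)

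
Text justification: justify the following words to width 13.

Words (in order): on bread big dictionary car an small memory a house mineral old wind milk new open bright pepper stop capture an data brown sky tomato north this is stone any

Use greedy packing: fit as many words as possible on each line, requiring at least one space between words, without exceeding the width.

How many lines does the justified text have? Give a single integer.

Line 1: ['on', 'bread', 'big'] (min_width=12, slack=1)
Line 2: ['dictionary'] (min_width=10, slack=3)
Line 3: ['car', 'an', 'small'] (min_width=12, slack=1)
Line 4: ['memory', 'a'] (min_width=8, slack=5)
Line 5: ['house', 'mineral'] (min_width=13, slack=0)
Line 6: ['old', 'wind', 'milk'] (min_width=13, slack=0)
Line 7: ['new', 'open'] (min_width=8, slack=5)
Line 8: ['bright', 'pepper'] (min_width=13, slack=0)
Line 9: ['stop', 'capture'] (min_width=12, slack=1)
Line 10: ['an', 'data', 'brown'] (min_width=13, slack=0)
Line 11: ['sky', 'tomato'] (min_width=10, slack=3)
Line 12: ['north', 'this', 'is'] (min_width=13, slack=0)
Line 13: ['stone', 'any'] (min_width=9, slack=4)
Total lines: 13

Answer: 13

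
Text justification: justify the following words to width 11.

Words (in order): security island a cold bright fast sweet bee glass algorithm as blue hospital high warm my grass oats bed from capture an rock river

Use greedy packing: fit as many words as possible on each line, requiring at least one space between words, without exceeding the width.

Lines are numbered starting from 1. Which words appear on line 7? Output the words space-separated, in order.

Line 1: ['security'] (min_width=8, slack=3)
Line 2: ['island', 'a'] (min_width=8, slack=3)
Line 3: ['cold', 'bright'] (min_width=11, slack=0)
Line 4: ['fast', 'sweet'] (min_width=10, slack=1)
Line 5: ['bee', 'glass'] (min_width=9, slack=2)
Line 6: ['algorithm'] (min_width=9, slack=2)
Line 7: ['as', 'blue'] (min_width=7, slack=4)
Line 8: ['hospital'] (min_width=8, slack=3)
Line 9: ['high', 'warm'] (min_width=9, slack=2)
Line 10: ['my', 'grass'] (min_width=8, slack=3)
Line 11: ['oats', 'bed'] (min_width=8, slack=3)
Line 12: ['from'] (min_width=4, slack=7)
Line 13: ['capture', 'an'] (min_width=10, slack=1)
Line 14: ['rock', 'river'] (min_width=10, slack=1)

Answer: as blue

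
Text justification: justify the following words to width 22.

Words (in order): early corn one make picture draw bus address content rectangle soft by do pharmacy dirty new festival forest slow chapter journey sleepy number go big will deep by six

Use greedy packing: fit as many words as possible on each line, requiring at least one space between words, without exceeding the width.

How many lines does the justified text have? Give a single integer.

Answer: 9

Derivation:
Line 1: ['early', 'corn', 'one', 'make'] (min_width=19, slack=3)
Line 2: ['picture', 'draw', 'bus'] (min_width=16, slack=6)
Line 3: ['address', 'content'] (min_width=15, slack=7)
Line 4: ['rectangle', 'soft', 'by', 'do'] (min_width=20, slack=2)
Line 5: ['pharmacy', 'dirty', 'new'] (min_width=18, slack=4)
Line 6: ['festival', 'forest', 'slow'] (min_width=20, slack=2)
Line 7: ['chapter', 'journey', 'sleepy'] (min_width=22, slack=0)
Line 8: ['number', 'go', 'big', 'will'] (min_width=18, slack=4)
Line 9: ['deep', 'by', 'six'] (min_width=11, slack=11)
Total lines: 9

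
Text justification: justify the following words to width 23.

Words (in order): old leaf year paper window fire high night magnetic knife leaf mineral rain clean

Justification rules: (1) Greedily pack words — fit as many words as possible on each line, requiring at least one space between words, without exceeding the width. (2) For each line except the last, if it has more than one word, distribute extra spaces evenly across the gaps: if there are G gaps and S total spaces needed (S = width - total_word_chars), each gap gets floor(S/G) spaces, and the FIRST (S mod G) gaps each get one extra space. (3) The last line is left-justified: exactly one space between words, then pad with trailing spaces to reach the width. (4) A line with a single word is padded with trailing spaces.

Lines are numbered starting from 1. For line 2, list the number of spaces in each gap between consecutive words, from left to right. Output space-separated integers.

Line 1: ['old', 'leaf', 'year', 'paper'] (min_width=19, slack=4)
Line 2: ['window', 'fire', 'high', 'night'] (min_width=22, slack=1)
Line 3: ['magnetic', 'knife', 'leaf'] (min_width=19, slack=4)
Line 4: ['mineral', 'rain', 'clean'] (min_width=18, slack=5)

Answer: 2 1 1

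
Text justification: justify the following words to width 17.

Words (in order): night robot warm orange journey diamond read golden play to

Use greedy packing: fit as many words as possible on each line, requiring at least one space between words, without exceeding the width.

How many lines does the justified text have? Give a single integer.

Line 1: ['night', 'robot', 'warm'] (min_width=16, slack=1)
Line 2: ['orange', 'journey'] (min_width=14, slack=3)
Line 3: ['diamond', 'read'] (min_width=12, slack=5)
Line 4: ['golden', 'play', 'to'] (min_width=14, slack=3)
Total lines: 4

Answer: 4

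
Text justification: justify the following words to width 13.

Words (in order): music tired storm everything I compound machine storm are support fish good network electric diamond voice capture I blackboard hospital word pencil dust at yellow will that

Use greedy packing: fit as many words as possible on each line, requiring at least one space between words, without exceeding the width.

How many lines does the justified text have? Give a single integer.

Line 1: ['music', 'tired'] (min_width=11, slack=2)
Line 2: ['storm'] (min_width=5, slack=8)
Line 3: ['everything', 'I'] (min_width=12, slack=1)
Line 4: ['compound'] (min_width=8, slack=5)
Line 5: ['machine', 'storm'] (min_width=13, slack=0)
Line 6: ['are', 'support'] (min_width=11, slack=2)
Line 7: ['fish', 'good'] (min_width=9, slack=4)
Line 8: ['network'] (min_width=7, slack=6)
Line 9: ['electric'] (min_width=8, slack=5)
Line 10: ['diamond', 'voice'] (min_width=13, slack=0)
Line 11: ['capture', 'I'] (min_width=9, slack=4)
Line 12: ['blackboard'] (min_width=10, slack=3)
Line 13: ['hospital', 'word'] (min_width=13, slack=0)
Line 14: ['pencil', 'dust'] (min_width=11, slack=2)
Line 15: ['at', 'yellow'] (min_width=9, slack=4)
Line 16: ['will', 'that'] (min_width=9, slack=4)
Total lines: 16

Answer: 16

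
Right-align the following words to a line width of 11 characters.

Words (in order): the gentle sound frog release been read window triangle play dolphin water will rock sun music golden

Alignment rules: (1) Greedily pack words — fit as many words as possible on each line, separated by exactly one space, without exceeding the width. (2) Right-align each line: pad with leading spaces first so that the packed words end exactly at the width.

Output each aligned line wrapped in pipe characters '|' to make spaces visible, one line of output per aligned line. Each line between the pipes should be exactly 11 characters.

Line 1: ['the', 'gentle'] (min_width=10, slack=1)
Line 2: ['sound', 'frog'] (min_width=10, slack=1)
Line 3: ['release'] (min_width=7, slack=4)
Line 4: ['been', 'read'] (min_width=9, slack=2)
Line 5: ['window'] (min_width=6, slack=5)
Line 6: ['triangle'] (min_width=8, slack=3)
Line 7: ['play'] (min_width=4, slack=7)
Line 8: ['dolphin'] (min_width=7, slack=4)
Line 9: ['water', 'will'] (min_width=10, slack=1)
Line 10: ['rock', 'sun'] (min_width=8, slack=3)
Line 11: ['music'] (min_width=5, slack=6)
Line 12: ['golden'] (min_width=6, slack=5)

Answer: | the gentle|
| sound frog|
|    release|
|  been read|
|     window|
|   triangle|
|       play|
|    dolphin|
| water will|
|   rock sun|
|      music|
|     golden|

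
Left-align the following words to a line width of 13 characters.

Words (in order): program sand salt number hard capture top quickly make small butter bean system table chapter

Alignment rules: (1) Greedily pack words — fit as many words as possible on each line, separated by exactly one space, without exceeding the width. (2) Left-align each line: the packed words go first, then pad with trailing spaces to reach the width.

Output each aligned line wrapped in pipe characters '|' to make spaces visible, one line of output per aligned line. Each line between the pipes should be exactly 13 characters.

Answer: |program sand |
|salt number  |
|hard capture |
|top quickly  |
|make small   |
|butter bean  |
|system table |
|chapter      |

Derivation:
Line 1: ['program', 'sand'] (min_width=12, slack=1)
Line 2: ['salt', 'number'] (min_width=11, slack=2)
Line 3: ['hard', 'capture'] (min_width=12, slack=1)
Line 4: ['top', 'quickly'] (min_width=11, slack=2)
Line 5: ['make', 'small'] (min_width=10, slack=3)
Line 6: ['butter', 'bean'] (min_width=11, slack=2)
Line 7: ['system', 'table'] (min_width=12, slack=1)
Line 8: ['chapter'] (min_width=7, slack=6)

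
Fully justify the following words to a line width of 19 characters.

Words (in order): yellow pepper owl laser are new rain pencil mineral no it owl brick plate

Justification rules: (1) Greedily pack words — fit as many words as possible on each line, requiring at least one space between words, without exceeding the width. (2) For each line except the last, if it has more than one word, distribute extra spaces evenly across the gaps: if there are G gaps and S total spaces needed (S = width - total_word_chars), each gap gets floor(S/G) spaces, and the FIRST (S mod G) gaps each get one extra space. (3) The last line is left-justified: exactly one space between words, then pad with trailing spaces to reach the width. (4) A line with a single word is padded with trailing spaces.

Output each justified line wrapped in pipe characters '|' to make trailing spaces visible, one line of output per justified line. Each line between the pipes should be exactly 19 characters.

Line 1: ['yellow', 'pepper', 'owl'] (min_width=17, slack=2)
Line 2: ['laser', 'are', 'new', 'rain'] (min_width=18, slack=1)
Line 3: ['pencil', 'mineral', 'no'] (min_width=17, slack=2)
Line 4: ['it', 'owl', 'brick', 'plate'] (min_width=18, slack=1)

Answer: |yellow  pepper  owl|
|laser  are new rain|
|pencil  mineral  no|
|it owl brick plate |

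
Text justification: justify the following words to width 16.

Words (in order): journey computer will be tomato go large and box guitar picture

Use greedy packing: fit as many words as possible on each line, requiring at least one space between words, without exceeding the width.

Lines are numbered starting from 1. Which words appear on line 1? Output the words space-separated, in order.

Line 1: ['journey', 'computer'] (min_width=16, slack=0)
Line 2: ['will', 'be', 'tomato'] (min_width=14, slack=2)
Line 3: ['go', 'large', 'and', 'box'] (min_width=16, slack=0)
Line 4: ['guitar', 'picture'] (min_width=14, slack=2)

Answer: journey computer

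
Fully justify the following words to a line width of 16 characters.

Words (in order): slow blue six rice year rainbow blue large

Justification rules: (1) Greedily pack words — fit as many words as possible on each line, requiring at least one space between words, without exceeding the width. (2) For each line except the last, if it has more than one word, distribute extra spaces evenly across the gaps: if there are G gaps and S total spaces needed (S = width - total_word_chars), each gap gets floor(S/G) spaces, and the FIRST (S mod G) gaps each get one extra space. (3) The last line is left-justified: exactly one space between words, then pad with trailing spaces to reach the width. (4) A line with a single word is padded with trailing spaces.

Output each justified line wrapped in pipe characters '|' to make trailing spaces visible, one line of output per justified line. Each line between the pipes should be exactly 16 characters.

Answer: |slow   blue  six|
|rice        year|
|rainbow     blue|
|large           |

Derivation:
Line 1: ['slow', 'blue', 'six'] (min_width=13, slack=3)
Line 2: ['rice', 'year'] (min_width=9, slack=7)
Line 3: ['rainbow', 'blue'] (min_width=12, slack=4)
Line 4: ['large'] (min_width=5, slack=11)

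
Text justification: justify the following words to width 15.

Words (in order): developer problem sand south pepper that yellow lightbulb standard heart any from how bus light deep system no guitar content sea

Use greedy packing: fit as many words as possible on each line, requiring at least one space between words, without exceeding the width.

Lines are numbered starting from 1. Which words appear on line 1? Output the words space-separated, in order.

Line 1: ['developer'] (min_width=9, slack=6)
Line 2: ['problem', 'sand'] (min_width=12, slack=3)
Line 3: ['south', 'pepper'] (min_width=12, slack=3)
Line 4: ['that', 'yellow'] (min_width=11, slack=4)
Line 5: ['lightbulb'] (min_width=9, slack=6)
Line 6: ['standard', 'heart'] (min_width=14, slack=1)
Line 7: ['any', 'from', 'how'] (min_width=12, slack=3)
Line 8: ['bus', 'light', 'deep'] (min_width=14, slack=1)
Line 9: ['system', 'no'] (min_width=9, slack=6)
Line 10: ['guitar', 'content'] (min_width=14, slack=1)
Line 11: ['sea'] (min_width=3, slack=12)

Answer: developer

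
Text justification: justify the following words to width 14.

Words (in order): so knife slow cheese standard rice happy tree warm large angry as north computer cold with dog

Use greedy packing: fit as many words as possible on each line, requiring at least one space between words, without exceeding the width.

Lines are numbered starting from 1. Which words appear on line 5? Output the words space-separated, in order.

Answer: warm large

Derivation:
Line 1: ['so', 'knife', 'slow'] (min_width=13, slack=1)
Line 2: ['cheese'] (min_width=6, slack=8)
Line 3: ['standard', 'rice'] (min_width=13, slack=1)
Line 4: ['happy', 'tree'] (min_width=10, slack=4)
Line 5: ['warm', 'large'] (min_width=10, slack=4)
Line 6: ['angry', 'as', 'north'] (min_width=14, slack=0)
Line 7: ['computer', 'cold'] (min_width=13, slack=1)
Line 8: ['with', 'dog'] (min_width=8, slack=6)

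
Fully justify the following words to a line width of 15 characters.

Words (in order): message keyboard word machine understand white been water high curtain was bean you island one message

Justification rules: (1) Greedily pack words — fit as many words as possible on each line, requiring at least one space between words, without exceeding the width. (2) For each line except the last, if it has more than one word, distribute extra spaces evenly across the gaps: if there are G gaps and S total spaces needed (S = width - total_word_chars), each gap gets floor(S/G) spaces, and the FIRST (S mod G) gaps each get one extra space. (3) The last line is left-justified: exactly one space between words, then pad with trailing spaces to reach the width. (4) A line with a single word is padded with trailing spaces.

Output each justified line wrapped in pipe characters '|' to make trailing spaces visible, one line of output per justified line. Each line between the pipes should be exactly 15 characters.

Line 1: ['message'] (min_width=7, slack=8)
Line 2: ['keyboard', 'word'] (min_width=13, slack=2)
Line 3: ['machine'] (min_width=7, slack=8)
Line 4: ['understand'] (min_width=10, slack=5)
Line 5: ['white', 'been'] (min_width=10, slack=5)
Line 6: ['water', 'high'] (min_width=10, slack=5)
Line 7: ['curtain', 'was'] (min_width=11, slack=4)
Line 8: ['bean', 'you', 'island'] (min_width=15, slack=0)
Line 9: ['one', 'message'] (min_width=11, slack=4)

Answer: |message        |
|keyboard   word|
|machine        |
|understand     |
|white      been|
|water      high|
|curtain     was|
|bean you island|
|one message    |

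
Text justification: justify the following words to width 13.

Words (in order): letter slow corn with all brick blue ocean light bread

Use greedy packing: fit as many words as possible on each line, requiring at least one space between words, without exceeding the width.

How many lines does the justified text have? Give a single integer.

Answer: 5

Derivation:
Line 1: ['letter', 'slow'] (min_width=11, slack=2)
Line 2: ['corn', 'with', 'all'] (min_width=13, slack=0)
Line 3: ['brick', 'blue'] (min_width=10, slack=3)
Line 4: ['ocean', 'light'] (min_width=11, slack=2)
Line 5: ['bread'] (min_width=5, slack=8)
Total lines: 5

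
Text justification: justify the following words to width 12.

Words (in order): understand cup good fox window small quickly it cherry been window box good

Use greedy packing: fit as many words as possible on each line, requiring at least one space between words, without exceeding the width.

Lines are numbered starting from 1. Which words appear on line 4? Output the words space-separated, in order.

Answer: quickly it

Derivation:
Line 1: ['understand'] (min_width=10, slack=2)
Line 2: ['cup', 'good', 'fox'] (min_width=12, slack=0)
Line 3: ['window', 'small'] (min_width=12, slack=0)
Line 4: ['quickly', 'it'] (min_width=10, slack=2)
Line 5: ['cherry', 'been'] (min_width=11, slack=1)
Line 6: ['window', 'box'] (min_width=10, slack=2)
Line 7: ['good'] (min_width=4, slack=8)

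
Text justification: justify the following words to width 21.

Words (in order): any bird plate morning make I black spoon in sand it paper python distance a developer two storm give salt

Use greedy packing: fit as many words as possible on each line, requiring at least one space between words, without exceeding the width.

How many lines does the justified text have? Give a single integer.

Line 1: ['any', 'bird', 'plate'] (min_width=14, slack=7)
Line 2: ['morning', 'make', 'I', 'black'] (min_width=20, slack=1)
Line 3: ['spoon', 'in', 'sand', 'it'] (min_width=16, slack=5)
Line 4: ['paper', 'python', 'distance'] (min_width=21, slack=0)
Line 5: ['a', 'developer', 'two', 'storm'] (min_width=21, slack=0)
Line 6: ['give', 'salt'] (min_width=9, slack=12)
Total lines: 6

Answer: 6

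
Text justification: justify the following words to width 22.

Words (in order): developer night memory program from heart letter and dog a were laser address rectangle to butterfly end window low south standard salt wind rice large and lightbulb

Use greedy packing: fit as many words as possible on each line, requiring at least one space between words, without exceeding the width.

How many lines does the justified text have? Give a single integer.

Line 1: ['developer', 'night', 'memory'] (min_width=22, slack=0)
Line 2: ['program', 'from', 'heart'] (min_width=18, slack=4)
Line 3: ['letter', 'and', 'dog', 'a', 'were'] (min_width=21, slack=1)
Line 4: ['laser', 'address'] (min_width=13, slack=9)
Line 5: ['rectangle', 'to', 'butterfly'] (min_width=22, slack=0)
Line 6: ['end', 'window', 'low', 'south'] (min_width=20, slack=2)
Line 7: ['standard', 'salt', 'wind'] (min_width=18, slack=4)
Line 8: ['rice', 'large', 'and'] (min_width=14, slack=8)
Line 9: ['lightbulb'] (min_width=9, slack=13)
Total lines: 9

Answer: 9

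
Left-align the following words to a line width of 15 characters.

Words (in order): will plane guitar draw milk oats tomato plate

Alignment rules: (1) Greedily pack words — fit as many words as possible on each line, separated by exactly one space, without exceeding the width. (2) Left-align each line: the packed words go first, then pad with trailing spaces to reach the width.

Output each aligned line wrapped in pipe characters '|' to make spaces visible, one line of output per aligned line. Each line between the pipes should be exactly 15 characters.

Line 1: ['will', 'plane'] (min_width=10, slack=5)
Line 2: ['guitar', 'draw'] (min_width=11, slack=4)
Line 3: ['milk', 'oats'] (min_width=9, slack=6)
Line 4: ['tomato', 'plate'] (min_width=12, slack=3)

Answer: |will plane     |
|guitar draw    |
|milk oats      |
|tomato plate   |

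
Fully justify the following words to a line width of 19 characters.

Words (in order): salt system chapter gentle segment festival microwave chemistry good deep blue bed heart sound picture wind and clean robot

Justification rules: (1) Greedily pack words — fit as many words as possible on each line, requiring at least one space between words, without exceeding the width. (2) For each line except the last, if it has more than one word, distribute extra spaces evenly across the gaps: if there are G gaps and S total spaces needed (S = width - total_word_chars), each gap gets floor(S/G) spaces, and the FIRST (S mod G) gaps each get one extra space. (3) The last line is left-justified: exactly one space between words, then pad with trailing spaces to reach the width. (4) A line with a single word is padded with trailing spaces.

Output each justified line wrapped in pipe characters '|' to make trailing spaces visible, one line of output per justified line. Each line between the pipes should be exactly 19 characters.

Answer: |salt system chapter|
|gentle      segment|
|festival  microwave|
|chemistry good deep|
|blue    bed   heart|
|sound  picture wind|
|and clean robot    |

Derivation:
Line 1: ['salt', 'system', 'chapter'] (min_width=19, slack=0)
Line 2: ['gentle', 'segment'] (min_width=14, slack=5)
Line 3: ['festival', 'microwave'] (min_width=18, slack=1)
Line 4: ['chemistry', 'good', 'deep'] (min_width=19, slack=0)
Line 5: ['blue', 'bed', 'heart'] (min_width=14, slack=5)
Line 6: ['sound', 'picture', 'wind'] (min_width=18, slack=1)
Line 7: ['and', 'clean', 'robot'] (min_width=15, slack=4)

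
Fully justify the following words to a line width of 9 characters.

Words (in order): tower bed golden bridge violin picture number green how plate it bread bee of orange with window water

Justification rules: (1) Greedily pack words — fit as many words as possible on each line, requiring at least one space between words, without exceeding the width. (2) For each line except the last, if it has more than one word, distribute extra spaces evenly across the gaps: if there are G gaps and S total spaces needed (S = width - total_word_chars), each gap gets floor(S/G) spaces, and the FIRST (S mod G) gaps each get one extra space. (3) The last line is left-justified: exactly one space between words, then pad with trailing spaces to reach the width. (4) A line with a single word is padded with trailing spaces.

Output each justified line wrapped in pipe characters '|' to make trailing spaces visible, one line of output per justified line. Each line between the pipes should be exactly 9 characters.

Answer: |tower bed|
|golden   |
|bridge   |
|violin   |
|picture  |
|number   |
|green how|
|plate  it|
|bread bee|
|of orange|
|with     |
|window   |
|water    |

Derivation:
Line 1: ['tower', 'bed'] (min_width=9, slack=0)
Line 2: ['golden'] (min_width=6, slack=3)
Line 3: ['bridge'] (min_width=6, slack=3)
Line 4: ['violin'] (min_width=6, slack=3)
Line 5: ['picture'] (min_width=7, slack=2)
Line 6: ['number'] (min_width=6, slack=3)
Line 7: ['green', 'how'] (min_width=9, slack=0)
Line 8: ['plate', 'it'] (min_width=8, slack=1)
Line 9: ['bread', 'bee'] (min_width=9, slack=0)
Line 10: ['of', 'orange'] (min_width=9, slack=0)
Line 11: ['with'] (min_width=4, slack=5)
Line 12: ['window'] (min_width=6, slack=3)
Line 13: ['water'] (min_width=5, slack=4)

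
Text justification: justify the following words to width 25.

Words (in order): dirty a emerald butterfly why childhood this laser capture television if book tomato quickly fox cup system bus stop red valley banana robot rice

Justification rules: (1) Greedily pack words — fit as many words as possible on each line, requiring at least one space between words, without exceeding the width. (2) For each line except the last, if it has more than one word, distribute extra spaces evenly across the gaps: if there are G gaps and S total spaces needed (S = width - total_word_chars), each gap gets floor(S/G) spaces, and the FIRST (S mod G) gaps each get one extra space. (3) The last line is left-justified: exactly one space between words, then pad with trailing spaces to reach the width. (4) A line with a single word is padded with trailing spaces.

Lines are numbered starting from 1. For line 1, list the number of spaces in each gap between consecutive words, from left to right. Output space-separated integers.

Line 1: ['dirty', 'a', 'emerald', 'butterfly'] (min_width=25, slack=0)
Line 2: ['why', 'childhood', 'this', 'laser'] (min_width=24, slack=1)
Line 3: ['capture', 'television', 'if'] (min_width=21, slack=4)
Line 4: ['book', 'tomato', 'quickly', 'fox'] (min_width=23, slack=2)
Line 5: ['cup', 'system', 'bus', 'stop', 'red'] (min_width=23, slack=2)
Line 6: ['valley', 'banana', 'robot', 'rice'] (min_width=24, slack=1)

Answer: 1 1 1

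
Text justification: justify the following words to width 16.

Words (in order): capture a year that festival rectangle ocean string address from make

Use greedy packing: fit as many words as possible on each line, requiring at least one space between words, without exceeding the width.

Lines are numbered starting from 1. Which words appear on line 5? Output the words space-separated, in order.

Answer: from make

Derivation:
Line 1: ['capture', 'a', 'year'] (min_width=14, slack=2)
Line 2: ['that', 'festival'] (min_width=13, slack=3)
Line 3: ['rectangle', 'ocean'] (min_width=15, slack=1)
Line 4: ['string', 'address'] (min_width=14, slack=2)
Line 5: ['from', 'make'] (min_width=9, slack=7)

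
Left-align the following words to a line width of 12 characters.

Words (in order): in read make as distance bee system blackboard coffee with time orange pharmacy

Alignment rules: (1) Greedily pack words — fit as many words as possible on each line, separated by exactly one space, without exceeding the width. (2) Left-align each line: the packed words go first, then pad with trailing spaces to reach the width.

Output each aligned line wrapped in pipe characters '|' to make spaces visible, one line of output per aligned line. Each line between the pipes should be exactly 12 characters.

Line 1: ['in', 'read', 'make'] (min_width=12, slack=0)
Line 2: ['as', 'distance'] (min_width=11, slack=1)
Line 3: ['bee', 'system'] (min_width=10, slack=2)
Line 4: ['blackboard'] (min_width=10, slack=2)
Line 5: ['coffee', 'with'] (min_width=11, slack=1)
Line 6: ['time', 'orange'] (min_width=11, slack=1)
Line 7: ['pharmacy'] (min_width=8, slack=4)

Answer: |in read make|
|as distance |
|bee system  |
|blackboard  |
|coffee with |
|time orange |
|pharmacy    |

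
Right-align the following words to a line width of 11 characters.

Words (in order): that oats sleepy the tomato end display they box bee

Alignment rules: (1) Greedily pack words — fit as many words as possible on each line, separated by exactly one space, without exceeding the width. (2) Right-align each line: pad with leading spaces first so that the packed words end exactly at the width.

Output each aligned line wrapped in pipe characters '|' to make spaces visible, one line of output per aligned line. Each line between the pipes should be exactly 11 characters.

Answer: |  that oats|
| sleepy the|
| tomato end|
|    display|
|   they box|
|        bee|

Derivation:
Line 1: ['that', 'oats'] (min_width=9, slack=2)
Line 2: ['sleepy', 'the'] (min_width=10, slack=1)
Line 3: ['tomato', 'end'] (min_width=10, slack=1)
Line 4: ['display'] (min_width=7, slack=4)
Line 5: ['they', 'box'] (min_width=8, slack=3)
Line 6: ['bee'] (min_width=3, slack=8)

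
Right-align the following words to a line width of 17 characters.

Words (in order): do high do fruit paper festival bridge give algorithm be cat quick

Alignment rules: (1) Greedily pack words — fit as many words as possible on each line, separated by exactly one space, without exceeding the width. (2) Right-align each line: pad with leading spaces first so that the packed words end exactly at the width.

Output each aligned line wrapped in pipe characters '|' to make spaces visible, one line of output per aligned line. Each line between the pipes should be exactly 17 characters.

Line 1: ['do', 'high', 'do', 'fruit'] (min_width=16, slack=1)
Line 2: ['paper', 'festival'] (min_width=14, slack=3)
Line 3: ['bridge', 'give'] (min_width=11, slack=6)
Line 4: ['algorithm', 'be', 'cat'] (min_width=16, slack=1)
Line 5: ['quick'] (min_width=5, slack=12)

Answer: | do high do fruit|
|   paper festival|
|      bridge give|
| algorithm be cat|
|            quick|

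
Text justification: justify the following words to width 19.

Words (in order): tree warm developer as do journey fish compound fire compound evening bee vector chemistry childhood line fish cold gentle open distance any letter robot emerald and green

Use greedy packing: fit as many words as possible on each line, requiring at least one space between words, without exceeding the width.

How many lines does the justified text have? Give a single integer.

Answer: 11

Derivation:
Line 1: ['tree', 'warm', 'developer'] (min_width=19, slack=0)
Line 2: ['as', 'do', 'journey', 'fish'] (min_width=18, slack=1)
Line 3: ['compound', 'fire'] (min_width=13, slack=6)
Line 4: ['compound', 'evening'] (min_width=16, slack=3)
Line 5: ['bee', 'vector'] (min_width=10, slack=9)
Line 6: ['chemistry', 'childhood'] (min_width=19, slack=0)
Line 7: ['line', 'fish', 'cold'] (min_width=14, slack=5)
Line 8: ['gentle', 'open'] (min_width=11, slack=8)
Line 9: ['distance', 'any', 'letter'] (min_width=19, slack=0)
Line 10: ['robot', 'emerald', 'and'] (min_width=17, slack=2)
Line 11: ['green'] (min_width=5, slack=14)
Total lines: 11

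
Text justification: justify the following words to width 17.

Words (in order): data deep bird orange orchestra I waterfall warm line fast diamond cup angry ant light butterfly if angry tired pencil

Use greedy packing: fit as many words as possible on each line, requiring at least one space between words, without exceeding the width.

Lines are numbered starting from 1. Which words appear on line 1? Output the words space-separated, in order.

Answer: data deep bird

Derivation:
Line 1: ['data', 'deep', 'bird'] (min_width=14, slack=3)
Line 2: ['orange', 'orchestra'] (min_width=16, slack=1)
Line 3: ['I', 'waterfall', 'warm'] (min_width=16, slack=1)
Line 4: ['line', 'fast', 'diamond'] (min_width=17, slack=0)
Line 5: ['cup', 'angry', 'ant'] (min_width=13, slack=4)
Line 6: ['light', 'butterfly'] (min_width=15, slack=2)
Line 7: ['if', 'angry', 'tired'] (min_width=14, slack=3)
Line 8: ['pencil'] (min_width=6, slack=11)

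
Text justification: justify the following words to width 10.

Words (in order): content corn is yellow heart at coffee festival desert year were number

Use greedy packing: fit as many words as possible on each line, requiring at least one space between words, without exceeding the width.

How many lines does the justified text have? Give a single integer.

Line 1: ['content'] (min_width=7, slack=3)
Line 2: ['corn', 'is'] (min_width=7, slack=3)
Line 3: ['yellow'] (min_width=6, slack=4)
Line 4: ['heart', 'at'] (min_width=8, slack=2)
Line 5: ['coffee'] (min_width=6, slack=4)
Line 6: ['festival'] (min_width=8, slack=2)
Line 7: ['desert'] (min_width=6, slack=4)
Line 8: ['year', 'were'] (min_width=9, slack=1)
Line 9: ['number'] (min_width=6, slack=4)
Total lines: 9

Answer: 9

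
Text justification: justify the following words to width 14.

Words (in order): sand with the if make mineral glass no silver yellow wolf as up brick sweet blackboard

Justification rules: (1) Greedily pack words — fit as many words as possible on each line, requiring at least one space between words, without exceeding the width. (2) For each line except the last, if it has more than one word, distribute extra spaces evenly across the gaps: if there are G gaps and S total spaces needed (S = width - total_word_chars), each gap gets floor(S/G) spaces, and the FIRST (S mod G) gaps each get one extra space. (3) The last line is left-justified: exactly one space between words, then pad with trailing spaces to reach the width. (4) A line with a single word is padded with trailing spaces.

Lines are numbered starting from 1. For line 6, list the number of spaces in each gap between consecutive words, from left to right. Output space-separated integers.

Answer: 1 1

Derivation:
Line 1: ['sand', 'with', 'the'] (min_width=13, slack=1)
Line 2: ['if', 'make'] (min_width=7, slack=7)
Line 3: ['mineral', 'glass'] (min_width=13, slack=1)
Line 4: ['no', 'silver'] (min_width=9, slack=5)
Line 5: ['yellow', 'wolf', 'as'] (min_width=14, slack=0)
Line 6: ['up', 'brick', 'sweet'] (min_width=14, slack=0)
Line 7: ['blackboard'] (min_width=10, slack=4)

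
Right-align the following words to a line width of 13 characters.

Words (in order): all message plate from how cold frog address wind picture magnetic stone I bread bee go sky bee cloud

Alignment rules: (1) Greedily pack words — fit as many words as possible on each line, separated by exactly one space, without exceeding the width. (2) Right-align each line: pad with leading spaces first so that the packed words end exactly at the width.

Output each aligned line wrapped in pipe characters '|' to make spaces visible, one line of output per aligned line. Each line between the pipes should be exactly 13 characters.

Answer: |  all message|
|   plate from|
|how cold frog|
| address wind|
|      picture|
|     magnetic|
|stone I bread|
|   bee go sky|
|    bee cloud|

Derivation:
Line 1: ['all', 'message'] (min_width=11, slack=2)
Line 2: ['plate', 'from'] (min_width=10, slack=3)
Line 3: ['how', 'cold', 'frog'] (min_width=13, slack=0)
Line 4: ['address', 'wind'] (min_width=12, slack=1)
Line 5: ['picture'] (min_width=7, slack=6)
Line 6: ['magnetic'] (min_width=8, slack=5)
Line 7: ['stone', 'I', 'bread'] (min_width=13, slack=0)
Line 8: ['bee', 'go', 'sky'] (min_width=10, slack=3)
Line 9: ['bee', 'cloud'] (min_width=9, slack=4)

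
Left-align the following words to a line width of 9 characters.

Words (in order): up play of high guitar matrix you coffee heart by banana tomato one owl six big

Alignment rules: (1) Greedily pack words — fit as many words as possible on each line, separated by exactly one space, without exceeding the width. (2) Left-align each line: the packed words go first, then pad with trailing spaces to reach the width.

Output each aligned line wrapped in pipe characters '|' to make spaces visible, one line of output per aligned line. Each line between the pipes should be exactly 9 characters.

Answer: |up play  |
|of high  |
|guitar   |
|matrix   |
|you      |
|coffee   |
|heart by |
|banana   |
|tomato   |
|one owl  |
|six big  |

Derivation:
Line 1: ['up', 'play'] (min_width=7, slack=2)
Line 2: ['of', 'high'] (min_width=7, slack=2)
Line 3: ['guitar'] (min_width=6, slack=3)
Line 4: ['matrix'] (min_width=6, slack=3)
Line 5: ['you'] (min_width=3, slack=6)
Line 6: ['coffee'] (min_width=6, slack=3)
Line 7: ['heart', 'by'] (min_width=8, slack=1)
Line 8: ['banana'] (min_width=6, slack=3)
Line 9: ['tomato'] (min_width=6, slack=3)
Line 10: ['one', 'owl'] (min_width=7, slack=2)
Line 11: ['six', 'big'] (min_width=7, slack=2)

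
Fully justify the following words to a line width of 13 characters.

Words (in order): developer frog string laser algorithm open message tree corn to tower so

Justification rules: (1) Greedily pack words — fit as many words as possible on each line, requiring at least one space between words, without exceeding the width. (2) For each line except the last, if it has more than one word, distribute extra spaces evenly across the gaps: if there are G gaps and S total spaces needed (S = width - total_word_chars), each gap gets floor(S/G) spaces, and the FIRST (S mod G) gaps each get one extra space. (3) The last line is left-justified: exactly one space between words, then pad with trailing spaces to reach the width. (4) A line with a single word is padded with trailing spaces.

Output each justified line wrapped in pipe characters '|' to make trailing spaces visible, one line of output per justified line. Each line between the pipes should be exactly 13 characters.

Line 1: ['developer'] (min_width=9, slack=4)
Line 2: ['frog', 'string'] (min_width=11, slack=2)
Line 3: ['laser'] (min_width=5, slack=8)
Line 4: ['algorithm'] (min_width=9, slack=4)
Line 5: ['open', 'message'] (min_width=12, slack=1)
Line 6: ['tree', 'corn', 'to'] (min_width=12, slack=1)
Line 7: ['tower', 'so'] (min_width=8, slack=5)

Answer: |developer    |
|frog   string|
|laser        |
|algorithm    |
|open  message|
|tree  corn to|
|tower so     |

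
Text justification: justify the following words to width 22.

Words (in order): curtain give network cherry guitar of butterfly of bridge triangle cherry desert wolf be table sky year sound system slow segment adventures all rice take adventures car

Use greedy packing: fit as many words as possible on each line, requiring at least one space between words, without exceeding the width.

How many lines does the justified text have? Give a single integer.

Line 1: ['curtain', 'give', 'network'] (min_width=20, slack=2)
Line 2: ['cherry', 'guitar', 'of'] (min_width=16, slack=6)
Line 3: ['butterfly', 'of', 'bridge'] (min_width=19, slack=3)
Line 4: ['triangle', 'cherry', 'desert'] (min_width=22, slack=0)
Line 5: ['wolf', 'be', 'table', 'sky', 'year'] (min_width=22, slack=0)
Line 6: ['sound', 'system', 'slow'] (min_width=17, slack=5)
Line 7: ['segment', 'adventures', 'all'] (min_width=22, slack=0)
Line 8: ['rice', 'take', 'adventures'] (min_width=20, slack=2)
Line 9: ['car'] (min_width=3, slack=19)
Total lines: 9

Answer: 9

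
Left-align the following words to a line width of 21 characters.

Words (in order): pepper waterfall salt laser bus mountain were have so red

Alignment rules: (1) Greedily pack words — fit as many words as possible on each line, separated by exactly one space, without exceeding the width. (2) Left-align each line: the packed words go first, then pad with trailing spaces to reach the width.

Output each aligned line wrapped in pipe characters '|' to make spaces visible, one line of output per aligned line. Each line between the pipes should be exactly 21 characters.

Answer: |pepper waterfall salt|
|laser bus mountain   |
|were have so red     |

Derivation:
Line 1: ['pepper', 'waterfall', 'salt'] (min_width=21, slack=0)
Line 2: ['laser', 'bus', 'mountain'] (min_width=18, slack=3)
Line 3: ['were', 'have', 'so', 'red'] (min_width=16, slack=5)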